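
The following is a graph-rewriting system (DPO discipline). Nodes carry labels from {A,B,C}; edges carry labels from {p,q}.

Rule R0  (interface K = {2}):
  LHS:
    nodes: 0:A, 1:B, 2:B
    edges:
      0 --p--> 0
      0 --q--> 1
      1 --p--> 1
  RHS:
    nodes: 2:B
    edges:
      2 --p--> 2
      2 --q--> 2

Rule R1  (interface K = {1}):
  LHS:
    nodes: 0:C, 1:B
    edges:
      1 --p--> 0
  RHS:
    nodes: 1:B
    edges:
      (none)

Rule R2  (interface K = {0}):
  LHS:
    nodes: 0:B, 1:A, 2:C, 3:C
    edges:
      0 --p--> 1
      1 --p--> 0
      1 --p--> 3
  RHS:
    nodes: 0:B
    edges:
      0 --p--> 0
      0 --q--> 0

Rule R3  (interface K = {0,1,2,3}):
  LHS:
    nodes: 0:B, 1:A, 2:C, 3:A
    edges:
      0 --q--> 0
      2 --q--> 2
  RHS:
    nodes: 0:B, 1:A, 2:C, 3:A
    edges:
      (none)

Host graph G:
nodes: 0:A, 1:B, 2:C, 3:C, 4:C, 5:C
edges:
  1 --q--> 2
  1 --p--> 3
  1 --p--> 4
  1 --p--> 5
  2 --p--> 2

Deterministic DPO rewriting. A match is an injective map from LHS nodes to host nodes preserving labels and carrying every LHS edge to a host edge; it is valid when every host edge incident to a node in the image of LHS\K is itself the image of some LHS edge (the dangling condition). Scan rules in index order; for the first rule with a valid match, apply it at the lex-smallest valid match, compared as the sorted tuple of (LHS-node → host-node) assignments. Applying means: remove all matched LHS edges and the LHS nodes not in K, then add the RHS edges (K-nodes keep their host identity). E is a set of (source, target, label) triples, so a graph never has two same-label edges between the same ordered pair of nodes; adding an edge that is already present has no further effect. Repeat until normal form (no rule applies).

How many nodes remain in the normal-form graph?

Answer: 3

Steps:
start.  V:6 E:5  edges: 1-q->2 1-p->3 1-p->4 1-p->5 2-p->2
1. fire R1 via {0↦3, 1↦1}  →  V:5 E:4  edges: 1-q->2 1-p->4 1-p->5 2-p->2
2. fire R1 via {0↦4, 1↦1}  →  V:4 E:3  edges: 1-q->2 1-p->5 2-p->2
3. fire R1 via {0↦5, 1↦1}  →  V:3 E:2  edges: 1-q->2 2-p->2
halt: no rule applies after step 3
NF nodes: {0:A, 1:B, 2:C}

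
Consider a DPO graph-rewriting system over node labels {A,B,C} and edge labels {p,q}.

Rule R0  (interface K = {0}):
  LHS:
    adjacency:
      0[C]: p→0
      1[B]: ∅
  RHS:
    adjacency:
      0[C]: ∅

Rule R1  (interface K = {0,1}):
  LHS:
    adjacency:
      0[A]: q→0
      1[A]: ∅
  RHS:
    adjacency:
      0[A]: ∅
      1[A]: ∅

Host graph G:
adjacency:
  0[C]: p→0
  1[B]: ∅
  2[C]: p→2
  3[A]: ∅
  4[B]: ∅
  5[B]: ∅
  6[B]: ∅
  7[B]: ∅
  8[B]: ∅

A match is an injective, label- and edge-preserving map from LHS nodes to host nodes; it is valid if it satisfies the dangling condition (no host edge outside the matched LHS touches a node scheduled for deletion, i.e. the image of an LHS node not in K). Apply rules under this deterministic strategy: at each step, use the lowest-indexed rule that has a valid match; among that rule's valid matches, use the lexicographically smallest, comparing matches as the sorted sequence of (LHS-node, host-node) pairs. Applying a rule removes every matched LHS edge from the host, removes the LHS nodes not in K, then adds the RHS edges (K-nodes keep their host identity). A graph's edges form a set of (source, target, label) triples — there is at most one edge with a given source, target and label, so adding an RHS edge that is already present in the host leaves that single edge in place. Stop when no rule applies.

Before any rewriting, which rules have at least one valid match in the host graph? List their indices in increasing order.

R0: 12 valid matches — {0↦0, 1↦1}, {0↦0, 1↦4}, {0↦0, 1↦5} (+9 more)
R1: no valid match — LHS pattern not found

Answer: [R0]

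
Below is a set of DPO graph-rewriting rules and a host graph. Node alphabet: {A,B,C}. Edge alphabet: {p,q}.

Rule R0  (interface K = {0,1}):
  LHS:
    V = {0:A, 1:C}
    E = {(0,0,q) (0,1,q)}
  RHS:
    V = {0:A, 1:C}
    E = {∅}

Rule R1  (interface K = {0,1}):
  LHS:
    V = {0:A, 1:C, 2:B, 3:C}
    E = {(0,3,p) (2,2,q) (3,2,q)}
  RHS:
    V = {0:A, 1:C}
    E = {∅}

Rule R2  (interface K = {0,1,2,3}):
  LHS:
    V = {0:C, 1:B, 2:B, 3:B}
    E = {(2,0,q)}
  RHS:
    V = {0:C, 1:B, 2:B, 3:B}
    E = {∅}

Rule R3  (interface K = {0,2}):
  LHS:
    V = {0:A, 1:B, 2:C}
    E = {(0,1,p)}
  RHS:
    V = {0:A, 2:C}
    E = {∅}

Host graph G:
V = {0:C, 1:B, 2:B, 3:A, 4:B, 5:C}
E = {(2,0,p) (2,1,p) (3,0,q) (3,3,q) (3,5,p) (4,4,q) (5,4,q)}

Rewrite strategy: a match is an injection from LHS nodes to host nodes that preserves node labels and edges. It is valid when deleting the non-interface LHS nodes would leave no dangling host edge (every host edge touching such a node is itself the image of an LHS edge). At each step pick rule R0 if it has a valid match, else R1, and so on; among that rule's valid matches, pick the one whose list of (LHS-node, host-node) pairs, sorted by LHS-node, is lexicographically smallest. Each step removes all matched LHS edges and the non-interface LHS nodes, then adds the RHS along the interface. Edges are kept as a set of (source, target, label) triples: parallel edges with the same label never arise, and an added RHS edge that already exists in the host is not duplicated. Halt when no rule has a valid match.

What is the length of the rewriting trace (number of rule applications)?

[0] host  ⇒  6 nodes, 7 edges  {2-p->0 2-p->1 3-q->0 3-q->3 3-p->5 4-q->4 5-q->4}
[1] R0 @ {0↦3, 1↦0}  ⇒  6 nodes, 5 edges  {2-p->0 2-p->1 3-p->5 4-q->4 5-q->4}
[2] R1 @ {0↦3, 1↦0, 2↦4, 3↦5}  ⇒  4 nodes, 2 edges  {2-p->0 2-p->1}
normal form: no rule applies after step 2

Answer: 2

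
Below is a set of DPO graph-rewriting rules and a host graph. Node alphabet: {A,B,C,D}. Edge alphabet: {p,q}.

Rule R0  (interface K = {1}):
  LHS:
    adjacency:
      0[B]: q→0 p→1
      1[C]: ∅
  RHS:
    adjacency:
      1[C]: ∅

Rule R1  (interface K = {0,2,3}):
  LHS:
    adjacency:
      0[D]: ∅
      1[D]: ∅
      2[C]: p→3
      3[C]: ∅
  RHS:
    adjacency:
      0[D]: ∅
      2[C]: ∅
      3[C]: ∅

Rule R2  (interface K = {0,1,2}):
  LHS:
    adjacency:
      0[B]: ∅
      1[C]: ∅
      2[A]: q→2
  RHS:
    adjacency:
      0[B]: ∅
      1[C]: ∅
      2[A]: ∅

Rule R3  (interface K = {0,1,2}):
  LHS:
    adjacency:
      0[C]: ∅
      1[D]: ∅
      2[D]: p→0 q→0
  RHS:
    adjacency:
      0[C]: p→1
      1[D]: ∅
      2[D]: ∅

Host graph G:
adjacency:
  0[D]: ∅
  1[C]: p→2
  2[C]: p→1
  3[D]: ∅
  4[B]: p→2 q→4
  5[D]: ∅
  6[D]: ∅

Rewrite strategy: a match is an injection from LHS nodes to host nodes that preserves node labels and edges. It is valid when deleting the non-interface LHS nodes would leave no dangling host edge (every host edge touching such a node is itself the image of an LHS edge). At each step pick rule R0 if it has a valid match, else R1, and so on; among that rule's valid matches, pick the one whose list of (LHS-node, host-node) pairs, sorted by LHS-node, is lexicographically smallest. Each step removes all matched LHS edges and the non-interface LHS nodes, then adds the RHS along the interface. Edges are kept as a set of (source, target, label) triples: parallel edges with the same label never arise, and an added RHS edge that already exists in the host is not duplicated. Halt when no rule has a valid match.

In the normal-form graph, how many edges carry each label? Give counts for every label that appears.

initial: |V|=7 |E|=4  E = 1-p->2 2-p->1 4-p->2 4-q->4
step 1: apply R0 at {0↦4, 1↦2}  → |V|=6 |E|=2  E = 1-p->2 2-p->1
step 2: apply R1 at {0↦0, 1↦3, 2↦1, 3↦2}  → |V|=5 |E|=1  E = 2-p->1
step 3: apply R1 at {0↦0, 1↦5, 2↦2, 3↦1}  → |V|=4 |E|=0  E = ∅
normal form: no rule applies after step 3
NF edges: []

Answer: (no edges)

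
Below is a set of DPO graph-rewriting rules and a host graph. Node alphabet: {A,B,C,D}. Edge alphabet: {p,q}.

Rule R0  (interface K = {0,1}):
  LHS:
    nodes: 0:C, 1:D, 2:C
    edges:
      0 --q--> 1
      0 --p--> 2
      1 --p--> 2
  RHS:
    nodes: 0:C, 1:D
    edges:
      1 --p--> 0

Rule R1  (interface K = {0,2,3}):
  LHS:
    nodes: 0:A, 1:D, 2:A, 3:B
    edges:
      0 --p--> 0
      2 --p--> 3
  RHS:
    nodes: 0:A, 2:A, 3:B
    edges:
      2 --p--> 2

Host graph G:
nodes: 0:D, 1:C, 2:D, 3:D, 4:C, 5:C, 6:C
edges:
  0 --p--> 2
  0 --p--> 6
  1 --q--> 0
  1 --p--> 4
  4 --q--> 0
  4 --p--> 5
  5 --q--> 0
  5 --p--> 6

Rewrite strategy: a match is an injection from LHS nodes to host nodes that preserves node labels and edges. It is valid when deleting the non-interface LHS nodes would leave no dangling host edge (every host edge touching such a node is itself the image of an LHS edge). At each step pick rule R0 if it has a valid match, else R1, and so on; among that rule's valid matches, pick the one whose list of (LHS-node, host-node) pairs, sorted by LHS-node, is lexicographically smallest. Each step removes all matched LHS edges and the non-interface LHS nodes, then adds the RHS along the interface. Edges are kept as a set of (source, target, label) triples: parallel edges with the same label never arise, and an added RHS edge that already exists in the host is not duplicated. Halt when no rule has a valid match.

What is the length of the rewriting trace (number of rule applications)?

Answer: 3

Steps:
initial: |V|=7 |E|=8  E = 0-p->2 0-p->6 1-q->0 1-p->4 4-q->0 4-p->5 5-q->0 5-p->6
step 1: apply R0 at {0↦5, 1↦0, 2↦6}  → |V|=6 |E|=6  E = 0-p->2 0-p->5 1-q->0 1-p->4 4-q->0 4-p->5
step 2: apply R0 at {0↦4, 1↦0, 2↦5}  → |V|=5 |E|=4  E = 0-p->2 0-p->4 1-q->0 1-p->4
step 3: apply R0 at {0↦1, 1↦0, 2↦4}  → |V|=4 |E|=2  E = 0-p->1 0-p->2
halt: no rule applies after step 3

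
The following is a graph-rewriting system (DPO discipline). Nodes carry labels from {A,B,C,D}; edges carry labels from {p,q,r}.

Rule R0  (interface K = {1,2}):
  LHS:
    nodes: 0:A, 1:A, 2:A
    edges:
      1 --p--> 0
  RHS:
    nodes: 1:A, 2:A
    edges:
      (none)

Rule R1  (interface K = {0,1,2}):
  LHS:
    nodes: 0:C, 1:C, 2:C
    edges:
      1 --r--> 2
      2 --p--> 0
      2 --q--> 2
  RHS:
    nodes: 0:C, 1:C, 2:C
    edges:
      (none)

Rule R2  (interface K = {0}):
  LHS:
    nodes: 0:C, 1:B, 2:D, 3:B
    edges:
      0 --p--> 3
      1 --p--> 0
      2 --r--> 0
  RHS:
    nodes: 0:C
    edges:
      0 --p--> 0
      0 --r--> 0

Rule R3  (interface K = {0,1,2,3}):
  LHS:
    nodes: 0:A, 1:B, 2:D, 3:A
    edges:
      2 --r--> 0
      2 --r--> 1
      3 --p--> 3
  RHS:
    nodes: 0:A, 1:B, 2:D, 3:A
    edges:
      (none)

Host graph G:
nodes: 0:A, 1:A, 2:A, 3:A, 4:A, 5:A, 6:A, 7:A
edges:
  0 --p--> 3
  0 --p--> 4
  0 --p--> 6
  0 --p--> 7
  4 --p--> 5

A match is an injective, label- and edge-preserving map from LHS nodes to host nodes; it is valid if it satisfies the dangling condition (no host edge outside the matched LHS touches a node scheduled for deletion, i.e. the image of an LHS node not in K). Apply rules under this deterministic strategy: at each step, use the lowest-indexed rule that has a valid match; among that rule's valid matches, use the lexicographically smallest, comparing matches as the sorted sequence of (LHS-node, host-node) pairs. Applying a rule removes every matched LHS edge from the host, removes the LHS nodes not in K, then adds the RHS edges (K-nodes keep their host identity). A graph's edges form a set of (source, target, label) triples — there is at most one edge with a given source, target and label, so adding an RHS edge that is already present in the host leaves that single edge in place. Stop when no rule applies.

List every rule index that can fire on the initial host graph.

Answer: [R0]

Derivation:
R0: 24 valid matches — {0↦3, 1↦0, 2↦1}, {0↦3, 1↦0, 2↦2}, {0↦3, 1↦0, 2↦4} (+21 more)
R1: no valid match — LHS pattern not found
R2: no valid match — LHS pattern not found
R3: no valid match — LHS pattern not found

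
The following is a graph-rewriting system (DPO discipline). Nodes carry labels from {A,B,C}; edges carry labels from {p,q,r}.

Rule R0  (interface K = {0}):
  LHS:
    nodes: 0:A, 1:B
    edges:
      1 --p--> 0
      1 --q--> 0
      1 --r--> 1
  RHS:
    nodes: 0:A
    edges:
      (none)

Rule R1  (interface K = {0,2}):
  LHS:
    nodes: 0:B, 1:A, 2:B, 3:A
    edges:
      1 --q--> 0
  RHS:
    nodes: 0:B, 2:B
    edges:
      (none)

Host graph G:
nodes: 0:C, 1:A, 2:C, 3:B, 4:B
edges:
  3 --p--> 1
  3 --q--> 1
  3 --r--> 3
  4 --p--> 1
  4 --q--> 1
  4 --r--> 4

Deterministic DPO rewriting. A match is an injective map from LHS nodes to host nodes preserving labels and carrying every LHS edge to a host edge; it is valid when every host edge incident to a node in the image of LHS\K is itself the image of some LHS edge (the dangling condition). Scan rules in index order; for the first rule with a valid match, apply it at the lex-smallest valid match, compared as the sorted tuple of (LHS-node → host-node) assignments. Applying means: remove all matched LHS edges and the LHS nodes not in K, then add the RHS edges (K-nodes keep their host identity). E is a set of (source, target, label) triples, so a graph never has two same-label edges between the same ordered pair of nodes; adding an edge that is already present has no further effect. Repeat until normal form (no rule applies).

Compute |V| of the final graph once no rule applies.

initial: |V|=5 |E|=6  E = 3-p->1 3-q->1 3-r->3 4-p->1 4-q->1 4-r->4
step 1: apply R0 at {0↦1, 1↦3}  → |V|=4 |E|=3  E = 4-p->1 4-q->1 4-r->4
step 2: apply R0 at {0↦1, 1↦4}  → |V|=3 |E|=0  E = ∅
halt: no rule applies after step 2
NF nodes: {0:C, 1:A, 2:C}

Answer: 3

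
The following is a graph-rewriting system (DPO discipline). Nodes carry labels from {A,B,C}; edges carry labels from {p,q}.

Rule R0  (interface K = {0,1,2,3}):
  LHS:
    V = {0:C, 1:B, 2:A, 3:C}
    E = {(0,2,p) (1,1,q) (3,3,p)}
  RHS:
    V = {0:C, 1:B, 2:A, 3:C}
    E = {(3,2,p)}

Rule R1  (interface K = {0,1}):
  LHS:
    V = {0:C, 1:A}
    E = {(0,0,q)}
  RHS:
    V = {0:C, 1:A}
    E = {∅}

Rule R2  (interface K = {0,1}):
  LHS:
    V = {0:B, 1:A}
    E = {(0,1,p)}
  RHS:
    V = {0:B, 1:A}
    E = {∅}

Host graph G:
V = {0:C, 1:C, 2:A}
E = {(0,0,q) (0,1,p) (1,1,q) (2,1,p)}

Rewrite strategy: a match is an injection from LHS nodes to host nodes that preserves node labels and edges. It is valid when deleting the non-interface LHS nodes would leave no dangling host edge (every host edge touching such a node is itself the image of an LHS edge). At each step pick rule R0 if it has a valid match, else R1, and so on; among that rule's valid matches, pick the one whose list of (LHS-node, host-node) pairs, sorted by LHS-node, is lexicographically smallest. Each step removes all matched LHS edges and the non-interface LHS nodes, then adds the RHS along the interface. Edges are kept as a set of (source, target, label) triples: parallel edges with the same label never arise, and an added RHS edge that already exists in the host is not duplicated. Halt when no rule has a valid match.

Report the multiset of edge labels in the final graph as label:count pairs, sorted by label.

[0] host  ⇒  3 nodes, 4 edges  {0-q->0 0-p->1 1-q->1 2-p->1}
[1] R1 @ {0↦0, 1↦2}  ⇒  3 nodes, 3 edges  {0-p->1 1-q->1 2-p->1}
[2] R1 @ {0↦1, 1↦2}  ⇒  3 nodes, 2 edges  {0-p->1 2-p->1}
final graph: no rule applies after step 2
NF edges: [(0, 1, 'p'), (2, 1, 'p')]

Answer: p:2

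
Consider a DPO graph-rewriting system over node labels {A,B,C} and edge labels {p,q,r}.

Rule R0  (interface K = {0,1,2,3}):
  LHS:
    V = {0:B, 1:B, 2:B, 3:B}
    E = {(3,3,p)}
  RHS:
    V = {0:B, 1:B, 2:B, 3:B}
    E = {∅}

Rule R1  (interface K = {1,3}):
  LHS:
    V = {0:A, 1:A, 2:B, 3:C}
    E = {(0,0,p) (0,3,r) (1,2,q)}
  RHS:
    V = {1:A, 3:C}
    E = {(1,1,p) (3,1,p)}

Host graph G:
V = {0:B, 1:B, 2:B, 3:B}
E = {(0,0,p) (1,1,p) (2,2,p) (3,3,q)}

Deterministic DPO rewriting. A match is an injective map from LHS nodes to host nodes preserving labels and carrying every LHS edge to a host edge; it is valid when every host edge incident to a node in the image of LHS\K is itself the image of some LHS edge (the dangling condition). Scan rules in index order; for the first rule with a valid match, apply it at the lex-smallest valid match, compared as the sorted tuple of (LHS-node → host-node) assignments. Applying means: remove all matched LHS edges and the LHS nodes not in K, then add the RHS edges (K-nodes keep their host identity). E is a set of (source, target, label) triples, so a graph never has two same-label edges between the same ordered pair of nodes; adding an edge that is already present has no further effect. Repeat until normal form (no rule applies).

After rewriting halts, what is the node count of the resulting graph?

initial: |V|=4 |E|=4  E = 0-p->0 1-p->1 2-p->2 3-q->3
step 1: apply R0 at {0↦0, 1↦1, 2↦3, 3↦2}  → |V|=4 |E|=3  E = 0-p->0 1-p->1 3-q->3
step 2: apply R0 at {0↦0, 1↦2, 2↦3, 3↦1}  → |V|=4 |E|=2  E = 0-p->0 3-q->3
step 3: apply R0 at {0↦1, 1↦2, 2↦3, 3↦0}  → |V|=4 |E|=1  E = 3-q->3
normal form: no rule applies after step 3
NF nodes: {0:B, 1:B, 2:B, 3:B}

Answer: 4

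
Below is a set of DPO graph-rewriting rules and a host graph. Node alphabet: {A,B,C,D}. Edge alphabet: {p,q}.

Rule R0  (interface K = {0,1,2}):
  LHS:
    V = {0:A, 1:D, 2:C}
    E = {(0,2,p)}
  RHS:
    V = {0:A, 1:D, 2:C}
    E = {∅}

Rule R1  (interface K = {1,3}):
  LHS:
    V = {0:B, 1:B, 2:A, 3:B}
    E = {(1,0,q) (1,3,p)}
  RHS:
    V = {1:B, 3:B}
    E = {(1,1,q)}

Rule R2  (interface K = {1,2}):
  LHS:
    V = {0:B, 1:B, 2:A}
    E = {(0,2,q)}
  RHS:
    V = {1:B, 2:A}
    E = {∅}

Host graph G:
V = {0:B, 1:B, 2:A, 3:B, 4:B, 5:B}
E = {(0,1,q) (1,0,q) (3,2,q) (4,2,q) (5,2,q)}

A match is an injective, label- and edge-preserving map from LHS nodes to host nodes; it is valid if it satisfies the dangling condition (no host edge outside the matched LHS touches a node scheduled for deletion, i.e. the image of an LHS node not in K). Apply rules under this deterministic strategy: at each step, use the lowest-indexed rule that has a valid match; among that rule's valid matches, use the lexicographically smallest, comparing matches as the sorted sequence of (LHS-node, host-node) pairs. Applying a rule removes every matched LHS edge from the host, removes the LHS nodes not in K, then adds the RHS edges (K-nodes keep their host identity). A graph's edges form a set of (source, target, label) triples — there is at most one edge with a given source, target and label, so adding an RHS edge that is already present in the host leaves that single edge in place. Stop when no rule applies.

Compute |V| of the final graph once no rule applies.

initial: |V|=6 |E|=5  E = 0-q->1 1-q->0 3-q->2 4-q->2 5-q->2
step 1: apply R2 at {0↦3, 1↦0, 2↦2}  → |V|=5 |E|=4  E = 0-q->1 1-q->0 4-q->2 5-q->2
step 2: apply R2 at {0↦4, 1↦0, 2↦2}  → |V|=4 |E|=3  E = 0-q->1 1-q->0 5-q->2
step 3: apply R2 at {0↦5, 1↦0, 2↦2}  → |V|=3 |E|=2  E = 0-q->1 1-q->0
normal form: no rule applies after step 3
NF nodes: {0:B, 1:B, 2:A}

Answer: 3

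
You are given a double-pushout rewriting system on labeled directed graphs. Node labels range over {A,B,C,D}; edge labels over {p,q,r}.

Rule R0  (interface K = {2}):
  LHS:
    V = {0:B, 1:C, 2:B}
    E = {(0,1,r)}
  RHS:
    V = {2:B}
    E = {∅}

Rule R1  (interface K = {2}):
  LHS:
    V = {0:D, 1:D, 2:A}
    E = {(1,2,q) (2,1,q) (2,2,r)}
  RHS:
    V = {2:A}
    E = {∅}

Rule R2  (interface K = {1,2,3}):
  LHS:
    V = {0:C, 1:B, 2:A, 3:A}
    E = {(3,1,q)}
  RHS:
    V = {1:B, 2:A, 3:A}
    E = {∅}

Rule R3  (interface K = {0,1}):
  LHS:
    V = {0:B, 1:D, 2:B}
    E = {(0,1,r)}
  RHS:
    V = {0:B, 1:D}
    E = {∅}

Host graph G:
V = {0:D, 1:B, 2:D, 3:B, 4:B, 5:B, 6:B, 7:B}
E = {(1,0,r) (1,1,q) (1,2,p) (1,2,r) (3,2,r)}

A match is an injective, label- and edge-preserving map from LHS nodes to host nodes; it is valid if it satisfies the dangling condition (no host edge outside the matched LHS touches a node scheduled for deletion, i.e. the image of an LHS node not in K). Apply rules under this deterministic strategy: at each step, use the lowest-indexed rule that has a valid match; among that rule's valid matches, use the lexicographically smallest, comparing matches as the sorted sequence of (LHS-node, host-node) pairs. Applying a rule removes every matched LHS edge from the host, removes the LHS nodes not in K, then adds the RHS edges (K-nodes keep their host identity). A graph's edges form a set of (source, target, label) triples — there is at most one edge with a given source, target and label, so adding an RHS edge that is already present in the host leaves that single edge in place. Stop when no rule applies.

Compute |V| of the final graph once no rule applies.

[0] host  ⇒  8 nodes, 5 edges  {1-r->0 1-q->1 1-p->2 1-r->2 3-r->2}
[1] R3 @ {0↦1, 1↦0, 2↦4}  ⇒  7 nodes, 4 edges  {1-q->1 1-p->2 1-r->2 3-r->2}
[2] R3 @ {0↦1, 1↦2, 2↦5}  ⇒  6 nodes, 3 edges  {1-q->1 1-p->2 3-r->2}
[3] R3 @ {0↦3, 1↦2, 2↦6}  ⇒  5 nodes, 2 edges  {1-q->1 1-p->2}
halt: no rule applies after step 3
NF nodes: {0:D, 1:B, 2:D, 3:B, 7:B}

Answer: 5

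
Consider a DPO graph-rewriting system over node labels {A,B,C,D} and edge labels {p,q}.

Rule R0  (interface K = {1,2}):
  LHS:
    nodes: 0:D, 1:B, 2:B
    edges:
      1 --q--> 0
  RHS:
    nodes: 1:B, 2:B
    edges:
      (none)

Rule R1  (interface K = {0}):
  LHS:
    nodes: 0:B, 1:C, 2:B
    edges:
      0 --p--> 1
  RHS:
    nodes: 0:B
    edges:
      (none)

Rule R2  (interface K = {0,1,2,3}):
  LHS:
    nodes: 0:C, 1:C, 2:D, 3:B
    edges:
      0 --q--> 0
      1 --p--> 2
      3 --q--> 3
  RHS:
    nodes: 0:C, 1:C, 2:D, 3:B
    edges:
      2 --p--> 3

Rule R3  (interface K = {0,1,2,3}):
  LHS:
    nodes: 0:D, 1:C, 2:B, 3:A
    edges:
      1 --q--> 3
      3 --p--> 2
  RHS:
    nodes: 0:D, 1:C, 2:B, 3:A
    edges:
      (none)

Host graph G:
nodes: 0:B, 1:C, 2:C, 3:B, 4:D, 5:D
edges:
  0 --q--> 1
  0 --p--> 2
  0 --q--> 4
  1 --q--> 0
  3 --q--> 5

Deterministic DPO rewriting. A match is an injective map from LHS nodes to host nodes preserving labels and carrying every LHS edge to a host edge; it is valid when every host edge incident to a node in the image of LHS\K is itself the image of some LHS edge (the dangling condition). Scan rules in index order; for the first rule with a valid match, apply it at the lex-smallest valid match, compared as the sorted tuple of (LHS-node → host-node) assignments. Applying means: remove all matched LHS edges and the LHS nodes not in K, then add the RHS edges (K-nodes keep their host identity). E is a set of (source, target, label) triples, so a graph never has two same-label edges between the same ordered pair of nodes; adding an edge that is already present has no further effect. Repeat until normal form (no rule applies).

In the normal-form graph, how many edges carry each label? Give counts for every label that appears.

Answer: q:2

Steps:
[0] host  ⇒  6 nodes, 5 edges  {0-q->1 0-p->2 0-q->4 1-q->0 3-q->5}
[1] R0 @ {0↦4, 1↦0, 2↦3}  ⇒  5 nodes, 4 edges  {0-q->1 0-p->2 1-q->0 3-q->5}
[2] R0 @ {0↦5, 1↦3, 2↦0}  ⇒  4 nodes, 3 edges  {0-q->1 0-p->2 1-q->0}
[3] R1 @ {0↦0, 1↦2, 2↦3}  ⇒  2 nodes, 2 edges  {0-q->1 1-q->0}
halt: no rule applies after step 3
NF edges: [(0, 1, 'q'), (1, 0, 'q')]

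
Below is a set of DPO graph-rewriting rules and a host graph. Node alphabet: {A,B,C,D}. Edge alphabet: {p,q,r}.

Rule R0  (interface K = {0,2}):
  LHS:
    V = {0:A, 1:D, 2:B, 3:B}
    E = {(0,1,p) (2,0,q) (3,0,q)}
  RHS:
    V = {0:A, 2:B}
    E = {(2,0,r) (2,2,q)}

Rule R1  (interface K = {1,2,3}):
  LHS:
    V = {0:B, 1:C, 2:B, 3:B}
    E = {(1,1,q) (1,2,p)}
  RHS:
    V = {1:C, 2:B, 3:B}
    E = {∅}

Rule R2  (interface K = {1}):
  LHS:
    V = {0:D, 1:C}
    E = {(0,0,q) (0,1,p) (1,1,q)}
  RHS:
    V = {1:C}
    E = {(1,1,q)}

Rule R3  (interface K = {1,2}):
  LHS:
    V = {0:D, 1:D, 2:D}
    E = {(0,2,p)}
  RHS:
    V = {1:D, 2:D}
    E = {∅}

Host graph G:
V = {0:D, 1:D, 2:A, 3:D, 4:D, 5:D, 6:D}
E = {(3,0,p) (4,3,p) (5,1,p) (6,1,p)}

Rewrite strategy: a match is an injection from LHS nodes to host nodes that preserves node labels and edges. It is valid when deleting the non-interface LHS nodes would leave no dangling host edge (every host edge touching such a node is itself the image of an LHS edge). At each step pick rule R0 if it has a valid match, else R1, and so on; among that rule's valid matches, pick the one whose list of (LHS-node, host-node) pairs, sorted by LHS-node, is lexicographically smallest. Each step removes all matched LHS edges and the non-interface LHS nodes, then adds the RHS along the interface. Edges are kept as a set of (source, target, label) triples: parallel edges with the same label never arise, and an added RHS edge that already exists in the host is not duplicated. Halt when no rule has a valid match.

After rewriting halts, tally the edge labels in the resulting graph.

Answer: (no edges)

Derivation:
initial: |V|=7 |E|=4  E = 3-p->0 4-p->3 5-p->1 6-p->1
step 1: apply R3 at {0↦4, 1↦0, 2↦3}  → |V|=6 |E|=3  E = 3-p->0 5-p->1 6-p->1
step 2: apply R3 at {0↦3, 1↦1, 2↦0}  → |V|=5 |E|=2  E = 5-p->1 6-p->1
step 3: apply R3 at {0↦5, 1↦0, 2↦1}  → |V|=4 |E|=1  E = 6-p->1
step 4: apply R3 at {0↦6, 1↦0, 2↦1}  → |V|=3 |E|=0  E = ∅
final graph: no rule applies after step 4
NF edges: []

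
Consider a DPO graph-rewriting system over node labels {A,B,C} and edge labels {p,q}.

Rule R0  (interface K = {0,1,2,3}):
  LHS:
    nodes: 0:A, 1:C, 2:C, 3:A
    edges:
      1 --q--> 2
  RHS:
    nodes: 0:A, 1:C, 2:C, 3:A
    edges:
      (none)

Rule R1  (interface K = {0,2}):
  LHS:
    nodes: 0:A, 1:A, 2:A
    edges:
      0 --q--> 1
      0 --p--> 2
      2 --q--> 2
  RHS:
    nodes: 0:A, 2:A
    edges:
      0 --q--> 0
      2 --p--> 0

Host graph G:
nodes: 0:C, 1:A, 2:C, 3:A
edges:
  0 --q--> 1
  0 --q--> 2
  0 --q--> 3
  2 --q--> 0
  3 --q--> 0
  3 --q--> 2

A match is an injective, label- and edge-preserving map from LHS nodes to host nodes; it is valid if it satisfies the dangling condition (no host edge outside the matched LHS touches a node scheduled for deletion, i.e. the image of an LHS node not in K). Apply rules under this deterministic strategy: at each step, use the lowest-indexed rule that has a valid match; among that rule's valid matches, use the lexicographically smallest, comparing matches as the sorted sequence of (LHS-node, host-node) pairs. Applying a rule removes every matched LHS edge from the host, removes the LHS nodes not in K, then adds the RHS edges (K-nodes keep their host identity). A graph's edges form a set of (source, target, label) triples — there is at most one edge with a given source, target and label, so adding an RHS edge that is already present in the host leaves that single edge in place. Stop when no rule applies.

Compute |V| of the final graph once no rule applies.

Answer: 4

Steps:
[0] host  ⇒  4 nodes, 6 edges  {0-q->1 0-q->2 0-q->3 2-q->0 3-q->0 3-q->2}
[1] R0 @ {0↦1, 1↦0, 2↦2, 3↦3}  ⇒  4 nodes, 5 edges  {0-q->1 0-q->3 2-q->0 3-q->0 3-q->2}
[2] R0 @ {0↦1, 1↦2, 2↦0, 3↦3}  ⇒  4 nodes, 4 edges  {0-q->1 0-q->3 3-q->0 3-q->2}
final graph: no rule applies after step 2
NF nodes: {0:C, 1:A, 2:C, 3:A}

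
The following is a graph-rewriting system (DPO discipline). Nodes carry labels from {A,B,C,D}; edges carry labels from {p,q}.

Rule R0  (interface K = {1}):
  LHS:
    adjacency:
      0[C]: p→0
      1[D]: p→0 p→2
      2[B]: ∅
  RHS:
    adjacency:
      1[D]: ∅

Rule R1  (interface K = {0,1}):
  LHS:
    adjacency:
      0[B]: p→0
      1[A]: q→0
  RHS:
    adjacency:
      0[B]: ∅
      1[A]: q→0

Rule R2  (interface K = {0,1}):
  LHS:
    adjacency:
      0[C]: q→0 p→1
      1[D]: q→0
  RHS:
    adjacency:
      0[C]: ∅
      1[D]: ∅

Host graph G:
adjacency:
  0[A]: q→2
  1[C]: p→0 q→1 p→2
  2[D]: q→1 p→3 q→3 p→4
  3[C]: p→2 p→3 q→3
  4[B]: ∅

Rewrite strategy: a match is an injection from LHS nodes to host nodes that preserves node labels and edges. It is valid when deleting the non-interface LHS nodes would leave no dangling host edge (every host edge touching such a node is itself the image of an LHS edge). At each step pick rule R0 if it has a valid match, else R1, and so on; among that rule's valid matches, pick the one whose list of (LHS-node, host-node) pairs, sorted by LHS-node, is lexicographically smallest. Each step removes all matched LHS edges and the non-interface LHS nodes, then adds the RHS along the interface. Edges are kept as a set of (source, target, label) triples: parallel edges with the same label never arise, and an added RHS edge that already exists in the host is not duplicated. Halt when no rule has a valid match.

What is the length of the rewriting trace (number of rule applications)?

initial: |V|=5 |E|=11  E = 0-q->2 1-p->0 1-q->1 1-p->2 2-q->1 2-p->3 2-q->3 2-p->4 3-p->2 3-p->3 3-q->3
step 1: apply R2 at {0↦1, 1↦2}  → |V|=5 |E|=8  E = 0-q->2 1-p->0 2-p->3 2-q->3 2-p->4 3-p->2 3-p->3 3-q->3
step 2: apply R2 at {0↦3, 1↦2}  → |V|=5 |E|=5  E = 0-q->2 1-p->0 2-p->3 2-p->4 3-p->3
step 3: apply R0 at {0↦3, 1↦2, 2↦4}  → |V|=3 |E|=2  E = 0-q->2 1-p->0
halt: no rule applies after step 3

Answer: 3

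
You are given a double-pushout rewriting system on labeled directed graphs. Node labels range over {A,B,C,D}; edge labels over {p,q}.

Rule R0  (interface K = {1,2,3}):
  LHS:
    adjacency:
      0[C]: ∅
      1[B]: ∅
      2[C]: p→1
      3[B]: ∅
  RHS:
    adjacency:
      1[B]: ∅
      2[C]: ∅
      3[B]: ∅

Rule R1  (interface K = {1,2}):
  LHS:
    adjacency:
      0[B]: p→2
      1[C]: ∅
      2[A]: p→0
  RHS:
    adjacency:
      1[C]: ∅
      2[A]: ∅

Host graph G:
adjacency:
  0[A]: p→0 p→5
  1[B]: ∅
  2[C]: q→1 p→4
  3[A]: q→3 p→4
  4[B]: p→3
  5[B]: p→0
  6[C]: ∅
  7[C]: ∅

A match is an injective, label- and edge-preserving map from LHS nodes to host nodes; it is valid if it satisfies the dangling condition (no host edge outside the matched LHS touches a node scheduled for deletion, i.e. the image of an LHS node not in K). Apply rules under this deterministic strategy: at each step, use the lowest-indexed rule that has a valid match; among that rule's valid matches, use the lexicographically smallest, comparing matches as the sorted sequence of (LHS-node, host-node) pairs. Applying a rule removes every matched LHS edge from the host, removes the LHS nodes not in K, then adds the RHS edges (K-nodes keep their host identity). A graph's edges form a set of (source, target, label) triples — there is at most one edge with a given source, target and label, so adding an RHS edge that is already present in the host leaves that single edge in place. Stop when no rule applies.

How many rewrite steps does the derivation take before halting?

[0] host  ⇒  8 nodes, 8 edges  {0-p->0 0-p->5 2-q->1 2-p->4 3-q->3 3-p->4 4-p->3 5-p->0}
[1] R0 @ {0↦6, 1↦4, 2↦2, 3↦1}  ⇒  7 nodes, 7 edges  {0-p->0 0-p->5 2-q->1 3-q->3 3-p->4 4-p->3 5-p->0}
[2] R1 @ {0↦4, 1↦2, 2↦3}  ⇒  6 nodes, 5 edges  {0-p->0 0-p->5 2-q->1 3-q->3 5-p->0}
[3] R1 @ {0↦5, 1↦2, 2↦0}  ⇒  5 nodes, 3 edges  {0-p->0 2-q->1 3-q->3}
halt: no rule applies after step 3

Answer: 3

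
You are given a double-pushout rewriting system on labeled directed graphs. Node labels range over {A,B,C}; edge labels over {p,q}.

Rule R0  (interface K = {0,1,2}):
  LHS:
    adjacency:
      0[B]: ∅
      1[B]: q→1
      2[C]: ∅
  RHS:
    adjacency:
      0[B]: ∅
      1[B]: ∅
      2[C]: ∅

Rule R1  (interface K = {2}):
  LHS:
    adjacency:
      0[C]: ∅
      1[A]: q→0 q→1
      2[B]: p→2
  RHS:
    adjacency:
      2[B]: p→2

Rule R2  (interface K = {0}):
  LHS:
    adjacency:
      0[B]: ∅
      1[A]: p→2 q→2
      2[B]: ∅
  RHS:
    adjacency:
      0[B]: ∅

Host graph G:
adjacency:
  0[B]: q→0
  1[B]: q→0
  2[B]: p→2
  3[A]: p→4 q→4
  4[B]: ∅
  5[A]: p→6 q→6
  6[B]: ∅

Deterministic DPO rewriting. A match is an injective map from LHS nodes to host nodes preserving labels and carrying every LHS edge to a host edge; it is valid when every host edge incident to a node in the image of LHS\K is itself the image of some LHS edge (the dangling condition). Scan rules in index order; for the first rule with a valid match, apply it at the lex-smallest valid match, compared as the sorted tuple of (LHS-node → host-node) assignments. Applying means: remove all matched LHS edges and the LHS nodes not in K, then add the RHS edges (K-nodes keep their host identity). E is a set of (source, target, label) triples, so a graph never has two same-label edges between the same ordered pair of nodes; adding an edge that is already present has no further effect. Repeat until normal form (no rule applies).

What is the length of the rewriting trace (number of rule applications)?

[0] host  ⇒  7 nodes, 7 edges  {0-q->0 1-q->0 2-p->2 3-p->4 3-q->4 5-p->6 5-q->6}
[1] R2 @ {0↦0, 1↦3, 2↦4}  ⇒  5 nodes, 5 edges  {0-q->0 1-q->0 2-p->2 5-p->6 5-q->6}
[2] R2 @ {0↦0, 1↦5, 2↦6}  ⇒  3 nodes, 3 edges  {0-q->0 1-q->0 2-p->2}
final graph: no rule applies after step 2

Answer: 2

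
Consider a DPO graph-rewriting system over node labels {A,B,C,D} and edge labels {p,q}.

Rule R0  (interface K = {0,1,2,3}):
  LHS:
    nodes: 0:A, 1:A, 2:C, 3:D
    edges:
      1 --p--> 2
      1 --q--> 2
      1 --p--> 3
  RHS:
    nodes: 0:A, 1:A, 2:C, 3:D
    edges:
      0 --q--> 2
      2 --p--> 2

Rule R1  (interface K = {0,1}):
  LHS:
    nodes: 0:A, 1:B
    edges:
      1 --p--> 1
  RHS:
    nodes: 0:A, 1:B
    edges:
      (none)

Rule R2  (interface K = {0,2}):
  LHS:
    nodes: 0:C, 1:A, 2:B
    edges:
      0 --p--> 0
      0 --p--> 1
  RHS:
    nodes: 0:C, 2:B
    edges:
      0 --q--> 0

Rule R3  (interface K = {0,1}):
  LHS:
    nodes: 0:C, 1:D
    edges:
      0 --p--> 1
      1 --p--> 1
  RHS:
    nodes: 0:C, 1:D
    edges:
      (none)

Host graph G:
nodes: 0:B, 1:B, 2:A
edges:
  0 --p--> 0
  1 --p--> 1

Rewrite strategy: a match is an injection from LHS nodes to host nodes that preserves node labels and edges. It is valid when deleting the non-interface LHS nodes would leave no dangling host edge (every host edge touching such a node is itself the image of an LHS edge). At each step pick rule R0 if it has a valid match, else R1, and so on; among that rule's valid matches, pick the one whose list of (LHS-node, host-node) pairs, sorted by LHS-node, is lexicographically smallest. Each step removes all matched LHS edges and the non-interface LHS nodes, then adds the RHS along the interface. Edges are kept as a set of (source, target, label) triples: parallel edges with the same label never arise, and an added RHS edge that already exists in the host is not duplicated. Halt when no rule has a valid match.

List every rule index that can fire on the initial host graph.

Answer: [R1]

Steps:
R0: no valid match — LHS pattern not found
R1: 2 valid matches — {0↦2, 1↦0}, {0↦2, 1↦1}
R2: no valid match — LHS pattern not found
R3: no valid match — LHS pattern not found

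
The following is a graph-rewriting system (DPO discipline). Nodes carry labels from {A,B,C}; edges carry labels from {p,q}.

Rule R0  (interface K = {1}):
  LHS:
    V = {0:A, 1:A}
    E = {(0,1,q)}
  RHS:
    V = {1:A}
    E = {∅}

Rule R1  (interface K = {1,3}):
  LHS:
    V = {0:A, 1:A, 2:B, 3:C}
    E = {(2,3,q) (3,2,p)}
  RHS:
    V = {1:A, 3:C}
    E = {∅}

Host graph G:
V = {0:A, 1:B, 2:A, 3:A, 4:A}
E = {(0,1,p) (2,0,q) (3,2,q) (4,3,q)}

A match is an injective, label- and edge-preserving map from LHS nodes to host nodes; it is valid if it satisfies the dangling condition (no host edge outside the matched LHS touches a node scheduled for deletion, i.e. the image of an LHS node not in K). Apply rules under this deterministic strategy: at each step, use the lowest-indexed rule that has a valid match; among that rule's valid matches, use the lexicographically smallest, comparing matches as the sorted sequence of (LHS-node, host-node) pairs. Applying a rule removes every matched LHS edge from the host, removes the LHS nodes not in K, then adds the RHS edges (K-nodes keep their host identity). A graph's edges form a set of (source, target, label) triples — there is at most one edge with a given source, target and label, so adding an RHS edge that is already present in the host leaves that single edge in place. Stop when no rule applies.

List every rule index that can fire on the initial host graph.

R0: 1 valid match — {0↦4, 1↦3}
R1: no valid match — LHS pattern not found

Answer: [R0]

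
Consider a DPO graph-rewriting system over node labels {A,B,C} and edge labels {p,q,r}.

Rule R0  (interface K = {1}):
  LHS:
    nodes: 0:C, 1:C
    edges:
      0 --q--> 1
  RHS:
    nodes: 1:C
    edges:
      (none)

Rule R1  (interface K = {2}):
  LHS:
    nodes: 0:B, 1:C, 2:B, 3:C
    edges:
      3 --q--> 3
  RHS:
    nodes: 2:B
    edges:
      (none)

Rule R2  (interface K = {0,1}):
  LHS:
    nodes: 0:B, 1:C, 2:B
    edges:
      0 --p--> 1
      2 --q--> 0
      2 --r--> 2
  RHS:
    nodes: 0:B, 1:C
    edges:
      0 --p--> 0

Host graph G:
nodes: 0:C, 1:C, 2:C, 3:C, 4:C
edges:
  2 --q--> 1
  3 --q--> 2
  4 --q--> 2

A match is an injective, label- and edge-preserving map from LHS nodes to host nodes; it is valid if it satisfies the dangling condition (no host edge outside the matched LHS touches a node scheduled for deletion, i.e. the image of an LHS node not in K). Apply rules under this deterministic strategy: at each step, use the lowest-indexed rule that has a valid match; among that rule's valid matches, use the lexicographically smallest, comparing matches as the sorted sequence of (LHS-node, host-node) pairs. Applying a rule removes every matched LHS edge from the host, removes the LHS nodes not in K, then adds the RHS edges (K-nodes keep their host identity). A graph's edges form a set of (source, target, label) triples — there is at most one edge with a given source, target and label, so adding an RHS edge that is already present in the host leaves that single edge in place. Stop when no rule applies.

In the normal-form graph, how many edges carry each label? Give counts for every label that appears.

Answer: (no edges)

Derivation:
[0] host  ⇒  5 nodes, 3 edges  {2-q->1 3-q->2 4-q->2}
[1] R0 @ {0↦3, 1↦2}  ⇒  4 nodes, 2 edges  {2-q->1 4-q->2}
[2] R0 @ {0↦4, 1↦2}  ⇒  3 nodes, 1 edges  {2-q->1}
[3] R0 @ {0↦2, 1↦1}  ⇒  2 nodes, 0 edges  {∅}
final graph: no rule applies after step 3
NF edges: []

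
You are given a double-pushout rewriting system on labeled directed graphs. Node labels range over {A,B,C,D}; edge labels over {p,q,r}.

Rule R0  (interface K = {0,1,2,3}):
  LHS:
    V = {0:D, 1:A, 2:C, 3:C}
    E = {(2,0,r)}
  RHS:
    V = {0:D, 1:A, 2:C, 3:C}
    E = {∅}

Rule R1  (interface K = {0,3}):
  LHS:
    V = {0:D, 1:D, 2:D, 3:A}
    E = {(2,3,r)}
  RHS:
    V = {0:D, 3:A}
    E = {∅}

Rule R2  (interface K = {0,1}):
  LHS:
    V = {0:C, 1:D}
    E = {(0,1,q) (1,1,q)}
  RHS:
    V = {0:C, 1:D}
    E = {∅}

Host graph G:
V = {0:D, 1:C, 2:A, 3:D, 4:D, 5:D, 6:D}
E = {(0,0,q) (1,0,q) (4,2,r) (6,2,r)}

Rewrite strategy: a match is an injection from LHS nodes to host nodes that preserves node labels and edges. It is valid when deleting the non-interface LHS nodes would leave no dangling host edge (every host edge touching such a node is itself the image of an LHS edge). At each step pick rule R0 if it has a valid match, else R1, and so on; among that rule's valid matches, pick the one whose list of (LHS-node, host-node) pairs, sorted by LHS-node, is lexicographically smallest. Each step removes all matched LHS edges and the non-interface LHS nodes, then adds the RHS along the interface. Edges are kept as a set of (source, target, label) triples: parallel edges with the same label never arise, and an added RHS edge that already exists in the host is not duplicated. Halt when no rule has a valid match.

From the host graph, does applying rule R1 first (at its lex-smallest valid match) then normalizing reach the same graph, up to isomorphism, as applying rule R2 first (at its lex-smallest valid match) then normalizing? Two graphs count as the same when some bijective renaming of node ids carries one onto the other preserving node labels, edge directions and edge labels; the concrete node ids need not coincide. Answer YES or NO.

Answer: YES

Derivation:
branch R1-first: apply at {0↦0, 1↦3, 2↦4, 3↦2} → |E|=3, then 2 more step(s) → NF |V|=3 |E|=0 V={0:D, 1:C, 2:A} E=∅
branch R2-first: apply at {0↦1, 1↦0} → |E|=2, then 2 more step(s) → NF |V|=3 |E|=0 V={0:D, 1:C, 2:A} E=∅
graphs isomorphic (equal up to label-preserving node renaming)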